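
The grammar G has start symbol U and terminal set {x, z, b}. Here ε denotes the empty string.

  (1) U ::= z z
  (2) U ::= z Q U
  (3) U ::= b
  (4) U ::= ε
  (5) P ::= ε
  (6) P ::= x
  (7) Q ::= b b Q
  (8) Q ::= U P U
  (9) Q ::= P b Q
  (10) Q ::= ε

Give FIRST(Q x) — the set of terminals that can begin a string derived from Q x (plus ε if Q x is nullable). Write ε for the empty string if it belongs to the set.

FIRST(U): from U::=z z we get {z}; from U::=z Q U we get {z}; from U::=b we get {b}; from U::=ε we get {ε}. So FIRST(U) = {ε, b, z}.
FIRST(P): from P::=ε we get {ε}; from P::=x we get {x}. So FIRST(P) = {ε, x}.
FIRST(Q): from Q::=b b Q we get {b}; from Q::=U P U we get {ε, b, x, z}; from Q::=P b Q we get {b, x}; from Q::=ε we get {ε}. So FIRST(Q) = {ε, b, x, z}.
FIRST(Q x): take FIRST of each symbol in turn, carrying on past any symbol whose FIRST contains ε; result {b, x, z}.

{b, x, z}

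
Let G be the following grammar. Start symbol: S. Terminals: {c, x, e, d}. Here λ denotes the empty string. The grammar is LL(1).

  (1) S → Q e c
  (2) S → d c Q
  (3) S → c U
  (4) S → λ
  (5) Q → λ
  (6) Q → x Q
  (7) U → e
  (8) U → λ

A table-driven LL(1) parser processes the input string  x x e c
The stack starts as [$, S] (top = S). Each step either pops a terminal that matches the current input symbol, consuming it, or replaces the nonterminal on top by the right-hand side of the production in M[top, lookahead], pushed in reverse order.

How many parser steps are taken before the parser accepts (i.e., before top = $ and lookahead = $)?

step 1: stack=$ S  input=x x e c $  — expand S → Q e c
step 2: stack=$ c e Q  input=x x e c $  — expand Q → x Q
step 3: stack=$ c e Q x  input=x x e c $  — match x
step 4: stack=$ c e Q  input=x e c $  — expand Q → x Q
step 5: stack=$ c e Q x  input=x e c $  — match x
step 6: stack=$ c e Q  input=e c $  — expand Q → λ
step 7: stack=$ c e  input=e c $  — match e
step 8: stack=$ c  input=c $  — match c
Accept reached after 8 steps.

8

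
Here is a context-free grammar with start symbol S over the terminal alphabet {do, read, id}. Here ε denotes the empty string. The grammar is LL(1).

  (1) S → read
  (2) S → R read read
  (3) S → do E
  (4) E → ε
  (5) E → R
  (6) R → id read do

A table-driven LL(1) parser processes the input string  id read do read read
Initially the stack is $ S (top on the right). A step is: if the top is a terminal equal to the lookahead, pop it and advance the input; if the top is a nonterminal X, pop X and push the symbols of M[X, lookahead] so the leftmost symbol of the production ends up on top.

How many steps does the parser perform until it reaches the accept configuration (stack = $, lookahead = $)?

7

     Stack                   Input                   Action
  1  $ S                     id read do read read $  expand S → R read read
  2  $ read read R           id read do read read $  expand R → id read do
  3  $ read read do read id  id read do read read $  match id
  4  $ read read do read     read do read read $     match read
  5  $ read read do          do read read $          match do
  6  $ read read             read read $             match read
  7  $ read                  read $                  match read
Accept reached after 7 steps.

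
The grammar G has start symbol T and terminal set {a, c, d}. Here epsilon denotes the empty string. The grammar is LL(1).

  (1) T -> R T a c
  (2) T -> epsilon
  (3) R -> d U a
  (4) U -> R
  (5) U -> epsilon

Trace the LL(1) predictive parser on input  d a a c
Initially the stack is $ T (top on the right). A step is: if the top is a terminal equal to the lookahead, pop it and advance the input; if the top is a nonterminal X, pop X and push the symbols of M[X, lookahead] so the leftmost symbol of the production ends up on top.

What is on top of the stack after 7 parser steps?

     Stack          Input      Action
  1  $ T            d a a c $  expand T -> R T a c
  2  $ c a T R      d a a c $  expand R -> d U a
  3  $ c a T a U d  d a a c $  match d
  4  $ c a T a U    a a c $    expand U -> epsilon
  5  $ c a T a      a a c $    match a
  6  $ c a T        a c $      expand T -> epsilon
  7  $ c a          a c $      match a
Stack after step 7: $ c (top = c).

c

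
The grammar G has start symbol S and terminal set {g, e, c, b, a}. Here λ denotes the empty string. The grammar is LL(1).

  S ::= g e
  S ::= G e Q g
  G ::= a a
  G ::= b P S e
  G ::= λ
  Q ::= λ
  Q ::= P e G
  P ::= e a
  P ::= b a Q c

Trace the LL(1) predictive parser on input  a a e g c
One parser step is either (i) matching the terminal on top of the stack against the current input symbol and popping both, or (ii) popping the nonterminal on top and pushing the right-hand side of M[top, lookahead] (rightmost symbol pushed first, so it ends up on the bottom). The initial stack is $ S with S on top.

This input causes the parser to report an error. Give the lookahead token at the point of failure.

step 1: stack=$ S  input=a a e g c $  — expand S ::= G e Q g
step 2: stack=$ g Q e G  input=a a e g c $  — expand G ::= a a
step 3: stack=$ g Q e a a  input=a a e g c $  — match a
step 4: stack=$ g Q e a  input=a e g c $  — match a
step 5: stack=$ g Q e  input=e g c $  — match e
step 6: stack=$ g Q  input=g c $  — expand Q ::= λ
step 7: stack=$ g  input=g c $  — match g
step 8: stack=$  input=c $  — error: stack empty but input remains

c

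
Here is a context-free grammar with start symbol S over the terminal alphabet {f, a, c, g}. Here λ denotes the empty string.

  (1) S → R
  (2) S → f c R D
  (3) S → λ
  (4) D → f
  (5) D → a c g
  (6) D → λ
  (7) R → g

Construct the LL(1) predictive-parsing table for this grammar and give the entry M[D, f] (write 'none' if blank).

FIRST(D) = {λ, a, f}
FIRST(R) = {g}
FIRST(S) = {λ, f, g}  (via R)
FOLLOW(S) includes $ since S is the start symbol.
FOLLOW(S): S appears on no right-hand side. Thus FOLLOW(S) = {$}.
FOLLOW(D): in S→f c R D, the suffix after D is empty, so FOLLOW(D) ⊇ FOLLOW(S) = {$}. Thus FOLLOW(D) = {$}.
For D → f: FIRST(f) = {f}, so it goes in M[D, t] for t ∈ {f}.
For D → a c g: FIRST(a c g) = {a}, so it goes in M[D, t] for t ∈ {a}.
For D → λ: FIRST(λ) = {λ}, so it goes in M[D, t] for t ∈ {}; since λ ∈ FIRST, also for every t ∈ FOLLOW(D) = {$}.

D → f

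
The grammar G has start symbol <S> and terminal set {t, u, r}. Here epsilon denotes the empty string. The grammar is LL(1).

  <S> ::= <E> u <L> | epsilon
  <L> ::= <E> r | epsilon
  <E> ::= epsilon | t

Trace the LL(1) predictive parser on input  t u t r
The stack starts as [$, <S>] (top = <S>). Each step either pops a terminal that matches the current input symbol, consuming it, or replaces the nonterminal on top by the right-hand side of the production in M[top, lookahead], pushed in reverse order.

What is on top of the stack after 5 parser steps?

step 1: stack=$ <S>  input=t u t r $  — expand <S> ::= <E> u <L>
step 2: stack=$ <L> u <E>  input=t u t r $  — expand <E> ::= t
step 3: stack=$ <L> u t  input=t u t r $  — match t
step 4: stack=$ <L> u  input=u t r $  — match u
step 5: stack=$ <L>  input=t r $  — expand <L> ::= <E> r
Stack after step 5: $ r <E> (top = <E>).

<E>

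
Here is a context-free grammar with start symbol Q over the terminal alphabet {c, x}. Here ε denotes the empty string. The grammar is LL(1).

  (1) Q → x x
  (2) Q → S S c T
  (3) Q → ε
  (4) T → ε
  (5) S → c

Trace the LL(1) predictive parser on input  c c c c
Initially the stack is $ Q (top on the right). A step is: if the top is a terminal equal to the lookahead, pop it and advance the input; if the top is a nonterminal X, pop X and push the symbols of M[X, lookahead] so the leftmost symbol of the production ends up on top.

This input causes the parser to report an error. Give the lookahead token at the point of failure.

c

     Stack      Input      Action
  1  $ Q        c c c c $  expand Q → S S c T
  2  $ T c S S  c c c c $  expand S → c
  3  $ T c S c  c c c c $  match c
  4  $ T c S    c c c $    expand S → c
  5  $ T c c    c c c $    match c
  6  $ T c      c c $      match c
  7  $ T        c $        error: M[T, c] is empty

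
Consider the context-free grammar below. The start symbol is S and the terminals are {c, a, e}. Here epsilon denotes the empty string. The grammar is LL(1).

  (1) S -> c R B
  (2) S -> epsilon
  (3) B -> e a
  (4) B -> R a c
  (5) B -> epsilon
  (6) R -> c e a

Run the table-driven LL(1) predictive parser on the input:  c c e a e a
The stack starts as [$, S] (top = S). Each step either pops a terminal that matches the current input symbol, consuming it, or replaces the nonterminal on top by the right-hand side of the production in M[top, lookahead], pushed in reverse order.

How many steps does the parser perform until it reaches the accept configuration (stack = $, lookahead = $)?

9

step 1: stack=$ S  input=c c e a e a $  — expand S -> c R B
step 2: stack=$ B R c  input=c c e a e a $  — match c
step 3: stack=$ B R  input=c e a e a $  — expand R -> c e a
step 4: stack=$ B a e c  input=c e a e a $  — match c
step 5: stack=$ B a e  input=e a e a $  — match e
step 6: stack=$ B a  input=a e a $  — match a
step 7: stack=$ B  input=e a $  — expand B -> e a
step 8: stack=$ a e  input=e a $  — match e
step 9: stack=$ a  input=a $  — match a
Accept reached after 9 steps.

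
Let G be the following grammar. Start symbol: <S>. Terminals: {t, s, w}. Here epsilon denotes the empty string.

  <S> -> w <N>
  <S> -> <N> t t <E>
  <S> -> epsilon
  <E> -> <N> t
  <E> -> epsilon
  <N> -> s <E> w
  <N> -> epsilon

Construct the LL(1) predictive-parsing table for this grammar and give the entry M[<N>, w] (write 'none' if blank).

none

FIRST(<N>) = {epsilon, s}
FIRST(<S>) = {epsilon, s, t, w}  (via <N> t t <E>)
FIRST(<E>) = {epsilon, s, t}  (via <N> t)
FOLLOW(<S>) includes $ since <S> is the start symbol.
FOLLOW(<S>): <S> appears on no right-hand side. Thus FOLLOW(<S>) = {$}.
FOLLOW(<N>): in <S>->w <N>, the suffix after <N> is empty, so FOLLOW(<N>) ⊇ FOLLOW(<S>) = {$}; in <S>-><N> t t <E>, <N> is followed by t t <E> with FIRST {t}; in <E>-><N> t, <N> is followed by t with FIRST {t}. Thus FOLLOW(<N>) = {$, t}.
For <N> -> s <E> w: FIRST(s <E> w) = {s}, so it goes in M[<N>, t] for t ∈ {s}.
For <N> -> epsilon: FIRST(epsilon) = {epsilon}, so it goes in M[<N>, t] for t ∈ {}; since epsilon ∈ FIRST, also for every t ∈ FOLLOW(<N>) = {$, t}.
None of these place a production in M[<N>, w].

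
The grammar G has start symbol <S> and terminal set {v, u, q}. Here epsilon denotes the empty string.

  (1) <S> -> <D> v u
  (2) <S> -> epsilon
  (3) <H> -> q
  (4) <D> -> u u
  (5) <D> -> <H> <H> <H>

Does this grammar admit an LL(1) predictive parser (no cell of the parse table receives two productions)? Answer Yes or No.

Yes

FIRST(<S>) = {epsilon, q, u}
FIRST(<H>) = {q}
FIRST(<D>) = {q, u}
FOLLOW(<S>) = {$}
FOLLOW(<H>) = {q, v}
FOLLOW(<D>) = {v}
Each cell of M receives at most one production.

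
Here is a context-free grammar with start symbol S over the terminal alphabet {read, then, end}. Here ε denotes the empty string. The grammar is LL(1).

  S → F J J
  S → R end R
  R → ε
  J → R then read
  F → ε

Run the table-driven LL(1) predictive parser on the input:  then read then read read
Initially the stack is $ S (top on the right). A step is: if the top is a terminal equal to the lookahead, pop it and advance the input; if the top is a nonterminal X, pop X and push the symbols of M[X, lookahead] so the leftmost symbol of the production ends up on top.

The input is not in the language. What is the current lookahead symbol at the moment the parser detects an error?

read

      Stack            Input                       Action
   1  $ S              then read then read read $  expand S → F J J
   2  $ J J F          then read then read read $  expand F → ε
   3  $ J J            then read then read read $  expand J → R then read
   4  $ J read then R  then read then read read $  expand R → ε
   5  $ J read then    then read then read read $  match then
   6  $ J read         read then read read $       match read
   7  $ J              then read read $            expand J → R then read
   8  $ read then R    then read read $            expand R → ε
   9  $ read then      then read read $            match then
  10  $ read           read read $                 match read
  11  $                read $                      error: stack empty but input remains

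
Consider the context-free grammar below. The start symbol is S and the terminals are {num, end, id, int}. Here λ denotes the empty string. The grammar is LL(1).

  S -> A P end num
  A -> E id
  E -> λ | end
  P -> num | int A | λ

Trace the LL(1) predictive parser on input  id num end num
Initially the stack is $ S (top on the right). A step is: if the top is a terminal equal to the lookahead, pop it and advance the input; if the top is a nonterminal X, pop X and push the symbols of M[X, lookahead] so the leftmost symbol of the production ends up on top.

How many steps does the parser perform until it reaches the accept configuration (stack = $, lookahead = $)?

8

step 1: stack=$ S  input=id num end num $  — expand S -> A P end num
step 2: stack=$ num end P A  input=id num end num $  — expand A -> E id
step 3: stack=$ num end P id E  input=id num end num $  — expand E -> λ
step 4: stack=$ num end P id  input=id num end num $  — match id
step 5: stack=$ num end P  input=num end num $  — expand P -> num
step 6: stack=$ num end num  input=num end num $  — match num
step 7: stack=$ num end  input=end num $  — match end
step 8: stack=$ num  input=num $  — match num
Accept reached after 8 steps.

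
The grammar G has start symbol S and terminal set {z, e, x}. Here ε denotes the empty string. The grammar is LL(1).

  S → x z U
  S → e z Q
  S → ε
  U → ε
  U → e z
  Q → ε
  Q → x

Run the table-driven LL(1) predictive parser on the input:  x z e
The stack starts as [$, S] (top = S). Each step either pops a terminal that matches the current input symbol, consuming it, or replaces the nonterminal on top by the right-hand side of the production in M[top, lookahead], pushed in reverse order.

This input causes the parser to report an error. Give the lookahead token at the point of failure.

step 1: stack=$ S  input=x z e $  — expand S → x z U
step 2: stack=$ U z x  input=x z e $  — match x
step 3: stack=$ U z  input=z e $  — match z
step 4: stack=$ U  input=e $  — expand U → e z
step 5: stack=$ z e  input=e $  — match e
step 6: stack=$ z  input=$  — error: top is terminal z but lookahead is $

$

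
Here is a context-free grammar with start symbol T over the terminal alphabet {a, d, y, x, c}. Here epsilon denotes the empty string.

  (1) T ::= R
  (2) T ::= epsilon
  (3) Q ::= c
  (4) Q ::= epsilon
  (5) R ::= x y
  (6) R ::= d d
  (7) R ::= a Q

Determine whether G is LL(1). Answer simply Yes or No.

Yes

FIRST(T) = {epsilon, a, d, x}
FIRST(Q) = {epsilon, c}
FIRST(R) = {a, d, x}
FOLLOW(T) = {$}
FOLLOW(Q) = {$}
FOLLOW(R) = {$}
Each cell of M receives at most one production.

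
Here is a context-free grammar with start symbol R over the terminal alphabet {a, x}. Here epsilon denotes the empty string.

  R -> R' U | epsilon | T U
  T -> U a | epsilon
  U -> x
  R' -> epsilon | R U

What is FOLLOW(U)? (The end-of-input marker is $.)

{$, a, x}

FIRST(U): from U->x we get {x}. So FIRST(U) = {x}.
FIRST(T): from T->U a we get {x}; from T->epsilon we get {epsilon}. So FIRST(T) = {epsilon, x}.
FIRST(R): from R->R' U we get {x}; from R->epsilon we get {epsilon}; from R->T U we get {x}. So FIRST(R) = {epsilon, x}.
FIRST(R'): from R'->epsilon we get {epsilon}; from R'->R U we get {x}. So FIRST(R') = {epsilon, x}.
FOLLOW(R) includes $ since R is the start symbol.
FOLLOW(R): in R'->R U, R is followed by U with FIRST {x}. Thus FOLLOW(R) = {$, x}.
FOLLOW(T): in R->T U, T is followed by U with FIRST {x}. Thus FOLLOW(T) = {x}.
FOLLOW(R'): in R->R' U, R' is followed by U with FIRST {x}. Thus FOLLOW(R') = {x}.
FOLLOW(U): in R->R' U, the suffix after U is empty, so FOLLOW(U) ⊇ FOLLOW(R) = {$, x}; in R->T U, the suffix after U is empty, so FOLLOW(U) ⊇ FOLLOW(R) = {$, x}; in T->U a, U is followed by a with FIRST {a}; in R'->R U, the suffix after U is empty, so FOLLOW(U) ⊇ FOLLOW(R') = {x}. Thus FOLLOW(U) = {$, a, x}.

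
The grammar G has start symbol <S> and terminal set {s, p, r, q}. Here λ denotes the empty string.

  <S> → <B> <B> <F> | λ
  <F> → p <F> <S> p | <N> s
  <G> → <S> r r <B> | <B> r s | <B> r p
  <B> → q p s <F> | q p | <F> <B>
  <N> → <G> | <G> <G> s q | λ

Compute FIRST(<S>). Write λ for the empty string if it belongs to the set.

{λ, p, q, r, s}

FIRST(<S>) = {λ, p, q, r, s}  (via <B> <B> <F>)
FIRST(<F>) = {p, q, r, s}  (via <N> s)
FIRST(<B>) = {p, q, r, s}  (via <F> <B>)
FIRST(<G>) = {p, q, r, s}  (via <S> r r <B>, <B> r s, <B> r p)
FIRST(<N>) = {λ, p, q, r, s}  (via <G>, <G> <G> s q)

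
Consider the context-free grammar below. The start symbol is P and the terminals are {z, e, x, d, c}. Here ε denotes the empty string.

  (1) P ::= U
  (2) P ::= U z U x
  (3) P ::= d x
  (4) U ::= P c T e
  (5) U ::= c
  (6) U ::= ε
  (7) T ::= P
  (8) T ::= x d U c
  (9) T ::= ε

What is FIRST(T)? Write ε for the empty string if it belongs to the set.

{ε, c, d, x, z}

FIRST(P) = {ε, c, d, z}  (via U, U z U x)
FIRST(U) = {ε, c, d, z}  (via P c T e)
FIRST(T) = {ε, c, d, x, z}  (via P)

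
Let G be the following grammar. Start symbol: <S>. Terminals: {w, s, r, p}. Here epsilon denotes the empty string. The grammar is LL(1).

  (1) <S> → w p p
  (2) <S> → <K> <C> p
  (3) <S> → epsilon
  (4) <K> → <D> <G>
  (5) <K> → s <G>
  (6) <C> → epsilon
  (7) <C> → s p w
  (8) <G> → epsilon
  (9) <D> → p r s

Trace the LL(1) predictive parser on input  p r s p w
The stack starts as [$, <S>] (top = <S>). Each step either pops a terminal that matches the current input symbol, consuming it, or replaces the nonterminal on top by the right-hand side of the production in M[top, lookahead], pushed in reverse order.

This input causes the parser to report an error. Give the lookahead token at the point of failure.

      Stack              Input        Action
   1  $ <S>              p r s p w $  expand <S> → <K> <C> p
   2  $ p <C> <K>        p r s p w $  expand <K> → <D> <G>
   3  $ p <C> <G> <D>    p r s p w $  expand <D> → p r s
   4  $ p <C> <G> s r p  p r s p w $  match p
   5  $ p <C> <G> s r    r s p w $    match r
   6  $ p <C> <G> s      s p w $      match s
   7  $ p <C> <G>        p w $        expand <G> → epsilon
   8  $ p <C>            p w $        expand <C> → epsilon
   9  $ p                p w $        match p
  10  $                  w $          error: stack empty but input remains

w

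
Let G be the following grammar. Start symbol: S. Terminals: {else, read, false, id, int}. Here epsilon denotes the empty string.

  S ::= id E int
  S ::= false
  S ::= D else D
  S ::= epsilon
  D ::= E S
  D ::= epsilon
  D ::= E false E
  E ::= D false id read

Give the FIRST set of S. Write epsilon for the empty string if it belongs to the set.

FIRST(S) = {epsilon, else, false, id}  (via D else D)
FIRST(D) = {epsilon, false}  (via E S, E false E)
FIRST(E) = {false}  (via D false id read)

{epsilon, else, false, id}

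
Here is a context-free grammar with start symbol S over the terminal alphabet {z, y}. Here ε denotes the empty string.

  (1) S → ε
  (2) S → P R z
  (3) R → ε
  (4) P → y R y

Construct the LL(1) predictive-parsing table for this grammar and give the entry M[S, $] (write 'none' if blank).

FIRST(R) = {ε}
FIRST(P) = {y}
FIRST(S) = {ε, y}  (via P R z)
FOLLOW(S) includes $ since S is the start symbol.
FOLLOW(S): S appears on no right-hand side. Thus FOLLOW(S) = {$}.
For S → ε: FIRST(ε) = {ε}, so it goes in M[S, t] for t ∈ {}; since ε ∈ FIRST, also for every t ∈ FOLLOW(S) = {$}.
For S → P R z: FIRST(P R z) = {y}, so it goes in M[S, t] for t ∈ {y}.

S → ε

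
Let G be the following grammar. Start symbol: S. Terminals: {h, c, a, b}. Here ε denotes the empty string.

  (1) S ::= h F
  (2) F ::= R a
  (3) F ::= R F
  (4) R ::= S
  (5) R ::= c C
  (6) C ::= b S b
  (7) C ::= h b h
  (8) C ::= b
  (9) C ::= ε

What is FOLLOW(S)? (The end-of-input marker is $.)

{$, a, b, c, h}

FIRST(S): from S::=h F we get {h}. So FIRST(S) = {h}.
FIRST(C): from C::=b S b we get {b}; from C::=h b h we get {h}; from C::=b we get {b}; from C::=ε we get {ε}. So FIRST(C) = {ε, b, h}.
FIRST(R): from R::=S we get {h}; from R::=c C we get {c}. So FIRST(R) = {c, h}.
FIRST(F): from F::=R a we get {c, h}; from F::=R F we get {c, h}. So FIRST(F) = {c, h}.
FOLLOW(S) includes $ since S is the start symbol.
FOLLOW(R): in F::=R a, R is followed by a with FIRST {a}; in F::=R F, R is followed by F with FIRST {c, h}. Thus FOLLOW(R) = {a, c, h}.
FOLLOW(S): in R::=S, the suffix after S is empty, so FOLLOW(S) ⊇ FOLLOW(R) = {a, c, h}; in C::=b S b, S is followed by b with FIRST {b}. Thus FOLLOW(S) = {$, a, b, c, h}.
FOLLOW(F): in S::=h F, the suffix after F is empty, so FOLLOW(F) ⊇ FOLLOW(S) = {$, a, b, c, h}; in F::=R F, the suffix after F is empty (adds nothing new). Thus FOLLOW(F) = {$, a, b, c, h}.
FOLLOW(C): in R::=c C, the suffix after C is empty, so FOLLOW(C) ⊇ FOLLOW(R) = {a, c, h}. Thus FOLLOW(C) = {a, c, h}.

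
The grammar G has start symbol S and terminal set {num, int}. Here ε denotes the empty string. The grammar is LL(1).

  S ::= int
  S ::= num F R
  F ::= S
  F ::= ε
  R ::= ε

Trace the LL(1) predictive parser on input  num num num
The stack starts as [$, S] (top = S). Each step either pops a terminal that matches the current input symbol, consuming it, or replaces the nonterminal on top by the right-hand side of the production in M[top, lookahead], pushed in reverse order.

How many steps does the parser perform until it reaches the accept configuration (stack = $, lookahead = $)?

12

      Stack          Input          Action
   1  $ S            num num num $  expand S ::= num F R
   2  $ R F num      num num num $  match num
   3  $ R F          num num $      expand F ::= S
   4  $ R S          num num $      expand S ::= num F R
   5  $ R R F num    num num $      match num
   6  $ R R F        num $          expand F ::= S
   7  $ R R S        num $          expand S ::= num F R
   8  $ R R R F num  num $          match num
   9  $ R R R F      $              expand F ::= ε
  10  $ R R R        $              expand R ::= ε
  11  $ R R          $              expand R ::= ε
  12  $ R            $              expand R ::= ε
Accept reached after 12 steps.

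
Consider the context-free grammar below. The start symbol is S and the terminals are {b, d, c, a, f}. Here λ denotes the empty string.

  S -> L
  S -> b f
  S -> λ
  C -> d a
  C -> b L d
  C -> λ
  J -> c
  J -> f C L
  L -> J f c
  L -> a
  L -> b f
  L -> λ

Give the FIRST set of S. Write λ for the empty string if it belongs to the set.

{λ, a, b, c, f}

FIRST(C): from C->d a we get {d}; from C->b L d we get {b}; from C->λ we get {λ}. So FIRST(C) = {λ, b, d}.
FIRST(J): from J->c we get {c}; from J->f C L we get {f}. So FIRST(J) = {c, f}.
FIRST(L): from L->J f c we get {c, f}; from L->a we get {a}; from L->b f we get {b}; from L->λ we get {λ}. So FIRST(L) = {λ, a, b, c, f}.
FIRST(S): from S->L we get {λ, a, b, c, f}; from S->b f we get {b}; from S->λ we get {λ}. So FIRST(S) = {λ, a, b, c, f}.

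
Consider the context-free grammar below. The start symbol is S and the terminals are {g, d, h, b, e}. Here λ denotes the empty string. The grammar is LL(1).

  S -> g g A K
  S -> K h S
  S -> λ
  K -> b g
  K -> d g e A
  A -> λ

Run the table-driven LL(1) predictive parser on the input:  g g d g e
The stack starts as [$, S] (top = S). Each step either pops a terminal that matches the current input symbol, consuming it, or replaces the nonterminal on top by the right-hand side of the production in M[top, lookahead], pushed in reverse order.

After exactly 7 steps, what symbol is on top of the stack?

     Stack      Input        Action
  1  $ S        g g d g e $  expand S -> g g A K
  2  $ K A g g  g g d g e $  match g
  3  $ K A g    g d g e $    match g
  4  $ K A      d g e $      expand A -> λ
  5  $ K        d g e $      expand K -> d g e A
  6  $ A e g d  d g e $      match d
  7  $ A e g    g e $        match g
Stack after step 7: $ A e (top = e).

e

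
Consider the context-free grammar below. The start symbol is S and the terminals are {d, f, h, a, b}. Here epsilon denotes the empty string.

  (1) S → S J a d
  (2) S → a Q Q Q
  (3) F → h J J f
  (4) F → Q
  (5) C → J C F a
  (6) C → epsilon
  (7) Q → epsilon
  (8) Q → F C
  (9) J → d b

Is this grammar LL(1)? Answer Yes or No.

No

FIRST(S) = {a}
FIRST(F) = {epsilon, d, h}
FIRST(C) = {epsilon, d}
FIRST(Q) = {epsilon, d, h}
FIRST(J) = {d}
FOLLOW(S) = {$, d}
FOLLOW(F) = {$, a, d, h}
FOLLOW(C) = {$, a, d, h}
FOLLOW(Q) = {$, a, d, h}
FOLLOW(J) = {a, d, f, h}
Cell M[C, d] receives both C → J C F a and C → epsilon — the grammar is not LL(1).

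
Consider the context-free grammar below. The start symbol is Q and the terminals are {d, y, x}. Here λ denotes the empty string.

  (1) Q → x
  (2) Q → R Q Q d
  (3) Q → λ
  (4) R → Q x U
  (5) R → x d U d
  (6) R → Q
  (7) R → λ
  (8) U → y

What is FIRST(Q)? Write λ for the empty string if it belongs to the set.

{λ, d, x}

FIRST(U): from U→y we get {y}. So FIRST(U) = {y}.
FIRST(Q): from Q→x we get {x}; from Q→R Q Q d we get {d, x}; from Q→λ we get {λ}. So FIRST(Q) = {λ, d, x}.
FIRST(R): from R→Q x U we get {d, x}; from R→x d U d we get {x}; from R→Q we get {λ, d, x}; from R→λ we get {λ}. So FIRST(R) = {λ, d, x}.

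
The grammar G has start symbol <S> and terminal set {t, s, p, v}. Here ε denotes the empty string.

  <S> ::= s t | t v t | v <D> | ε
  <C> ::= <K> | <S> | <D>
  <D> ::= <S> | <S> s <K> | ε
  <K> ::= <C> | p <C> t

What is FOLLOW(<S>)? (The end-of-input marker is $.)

{$, s, t}

FIRST(<S>) = {ε, s, t, v}
FIRST(<D>) = {ε, s, t, v}  (via <S>, <S> s <K>)
FIRST(<C>) = {ε, p, s, t, v}  (via <K>, <S>, <D>)
FIRST(<K>) = {ε, p, s, t, v}  (via <C>)
FOLLOW(<S>) includes $ since <S> is the start symbol.
FOLLOW(<S>): in <C>::=<S>, the suffix after <S> is empty, so FOLLOW(<S>) ⊇ FOLLOW(<C>) = {$, s, t}; in <D>::=<S>, the suffix after <S> is empty, so FOLLOW(<S>) ⊇ FOLLOW(<D>) = {$, s, t}; in <D>::=<S> s <K>, <S> is followed by s <K> with FIRST {s}. Thus FOLLOW(<S>) = {$, s, t}.
FOLLOW(<C>): in <K>::=<C>, the suffix after <C> is empty, so FOLLOW(<C>) ⊇ FOLLOW(<K>) = {$, s, t}; in <K>::=p <C> t, <C> is followed by t with FIRST {t}. Thus FOLLOW(<C>) = {$, s, t}.
FOLLOW(<D>): in <S>::=v <D>, the suffix after <D> is empty, so FOLLOW(<D>) ⊇ FOLLOW(<S>) = {$, s, t}; in <C>::=<D>, the suffix after <D> is empty, so FOLLOW(<D>) ⊇ FOLLOW(<C>) = {$, s, t}. Thus FOLLOW(<D>) = {$, s, t}.
FOLLOW(<K>): in <C>::=<K>, the suffix after <K> is empty, so FOLLOW(<K>) ⊇ FOLLOW(<C>) = {$, s, t}; in <D>::=<S> s <K>, the suffix after <K> is empty, so FOLLOW(<K>) ⊇ FOLLOW(<D>) = {$, s, t}. Thus FOLLOW(<K>) = {$, s, t}.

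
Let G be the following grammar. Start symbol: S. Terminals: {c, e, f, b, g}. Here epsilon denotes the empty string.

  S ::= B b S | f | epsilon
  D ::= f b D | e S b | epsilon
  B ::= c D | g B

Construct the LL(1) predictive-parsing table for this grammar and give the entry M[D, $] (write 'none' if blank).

FIRST(D): from D::=f b D we get {f}; from D::=e S b we get {e}; from D::=epsilon we get {epsilon}. So FIRST(D) = {epsilon, e, f}.
FIRST(B): from B::=c D we get {c}; from B::=g B we get {g}. So FIRST(B) = {c, g}.
FIRST(S): from S::=B b S we get {c, g}; from S::=f we get {f}; from S::=epsilon we get {epsilon}. So FIRST(S) = {epsilon, c, f, g}.
FOLLOW(S) includes $ since S is the start symbol.
FOLLOW(B): in S::=B b S, B is followed by b S with FIRST {b}; in B::=g B, the suffix after B is empty (adds nothing new). Thus FOLLOW(B) = {b}.
FOLLOW(D): in D::=f b D, the suffix after D is empty (adds nothing new); in B::=c D, the suffix after D is empty, so FOLLOW(D) ⊇ FOLLOW(B) = {b}. Thus FOLLOW(D) = {b}.
For D ::= f b D: FIRST(f b D) = {f}, so it goes in M[D, t] for t ∈ {f}.
For D ::= e S b: FIRST(e S b) = {e}, so it goes in M[D, t] for t ∈ {e}.
For D ::= epsilon: FIRST(epsilon) = {epsilon}, so it goes in M[D, t] for t ∈ {}; since epsilon ∈ FIRST, also for every t ∈ FOLLOW(D) = {b}.
None of these place a production in M[D, $].

none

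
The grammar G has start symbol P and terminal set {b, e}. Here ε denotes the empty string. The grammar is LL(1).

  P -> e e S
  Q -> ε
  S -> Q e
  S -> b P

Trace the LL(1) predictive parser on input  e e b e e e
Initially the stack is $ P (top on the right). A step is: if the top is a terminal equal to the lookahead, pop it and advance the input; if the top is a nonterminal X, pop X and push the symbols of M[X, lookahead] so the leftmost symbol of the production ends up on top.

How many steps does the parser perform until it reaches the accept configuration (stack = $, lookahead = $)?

11

      Stack    Input          Action
   1  $ P      e e b e e e $  expand P -> e e S
   2  $ S e e  e e b e e e $  match e
   3  $ S e    e b e e e $    match e
   4  $ S      b e e e $      expand S -> b P
   5  $ P b    b e e e $      match b
   6  $ P      e e e $        expand P -> e e S
   7  $ S e e  e e e $        match e
   8  $ S e    e e $          match e
   9  $ S      e $            expand S -> Q e
  10  $ e Q    e $            expand Q -> ε
  11  $ e      e $            match e
Accept reached after 11 steps.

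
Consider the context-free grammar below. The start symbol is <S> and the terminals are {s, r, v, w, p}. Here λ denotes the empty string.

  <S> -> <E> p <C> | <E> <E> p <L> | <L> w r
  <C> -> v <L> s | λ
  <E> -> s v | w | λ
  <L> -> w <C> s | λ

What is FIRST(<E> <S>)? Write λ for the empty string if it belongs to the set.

FIRST(<C>): from <C>->v <L> s we get {v}; from <C>->λ we get {λ}. So FIRST(<C>) = {λ, v}.
FIRST(<E>): from <E>->s v we get {s}; from <E>->w we get {w}; from <E>->λ we get {λ}. So FIRST(<E>) = {λ, s, w}.
FIRST(<L>): from <L>->w <C> s we get {w}; from <L>->λ we get {λ}. So FIRST(<L>) = {λ, w}.
FIRST(<S>): from <S>-><E> p <C> we get {p, s, w}; from <S>-><E> <E> p <L> we get {p, s, w}; from <S>-><L> w r we get {w}. So FIRST(<S>) = {p, s, w}.
FIRST(<E> <S>): take FIRST of each symbol in turn, carrying on past any symbol whose FIRST contains λ; result {p, s, w}.

{p, s, w}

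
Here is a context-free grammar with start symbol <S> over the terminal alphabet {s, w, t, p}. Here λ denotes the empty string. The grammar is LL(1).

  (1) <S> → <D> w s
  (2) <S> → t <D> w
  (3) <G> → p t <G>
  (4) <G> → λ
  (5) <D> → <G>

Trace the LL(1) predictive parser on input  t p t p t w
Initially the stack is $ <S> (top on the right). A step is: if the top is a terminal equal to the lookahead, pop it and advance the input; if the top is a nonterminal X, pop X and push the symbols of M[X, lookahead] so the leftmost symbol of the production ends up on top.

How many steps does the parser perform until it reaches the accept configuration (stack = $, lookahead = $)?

11

step 1: stack=$ <S>  input=t p t p t w $  — expand <S> → t <D> w
step 2: stack=$ w <D> t  input=t p t p t w $  — match t
step 3: stack=$ w <D>  input=p t p t w $  — expand <D> → <G>
step 4: stack=$ w <G>  input=p t p t w $  — expand <G> → p t <G>
step 5: stack=$ w <G> t p  input=p t p t w $  — match p
step 6: stack=$ w <G> t  input=t p t w $  — match t
step 7: stack=$ w <G>  input=p t w $  — expand <G> → p t <G>
step 8: stack=$ w <G> t p  input=p t w $  — match p
step 9: stack=$ w <G> t  input=t w $  — match t
step 10: stack=$ w <G>  input=w $  — expand <G> → λ
step 11: stack=$ w  input=w $  — match w
Accept reached after 11 steps.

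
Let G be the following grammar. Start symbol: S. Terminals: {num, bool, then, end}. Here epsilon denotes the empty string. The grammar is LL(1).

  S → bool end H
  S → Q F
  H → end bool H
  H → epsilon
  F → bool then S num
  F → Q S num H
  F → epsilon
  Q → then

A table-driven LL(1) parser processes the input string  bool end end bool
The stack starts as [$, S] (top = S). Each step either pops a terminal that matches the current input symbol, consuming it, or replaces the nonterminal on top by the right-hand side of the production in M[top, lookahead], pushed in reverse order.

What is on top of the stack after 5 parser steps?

bool

step 1: stack=$ S  input=bool end end bool $  — expand S → bool end H
step 2: stack=$ H end bool  input=bool end end bool $  — match bool
step 3: stack=$ H end  input=end end bool $  — match end
step 4: stack=$ H  input=end bool $  — expand H → end bool H
step 5: stack=$ H bool end  input=end bool $  — match end
Stack after step 5: $ H bool (top = bool).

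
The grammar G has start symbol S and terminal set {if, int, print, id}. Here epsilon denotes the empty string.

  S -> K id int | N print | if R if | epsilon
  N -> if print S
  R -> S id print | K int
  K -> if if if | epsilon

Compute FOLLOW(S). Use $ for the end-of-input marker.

FIRST(N) = {if}
FIRST(K) = {epsilon, if}
FIRST(S) = {epsilon, id, if}  (via K id int, N print)
FIRST(R) = {id, if, int}  (via S id print, K int)
FOLLOW(S) includes $ since S is the start symbol.
FOLLOW(N): in S->N print, N is followed by print with FIRST {print}. Thus FOLLOW(N) = {print}.
FOLLOW(S): in N->if print S, the suffix after S is empty, so FOLLOW(S) ⊇ FOLLOW(N) = {print}; in R->S id print, S is followed by id print with FIRST {id}. Thus FOLLOW(S) = {$, id, print}.
FOLLOW(R): in S->if R if, R is followed by if with FIRST {if}. Thus FOLLOW(R) = {if}.
FOLLOW(K): in S->K id int, K is followed by id int with FIRST {id}; in R->K int, K is followed by int with FIRST {int}. Thus FOLLOW(K) = {id, int}.

{$, id, print}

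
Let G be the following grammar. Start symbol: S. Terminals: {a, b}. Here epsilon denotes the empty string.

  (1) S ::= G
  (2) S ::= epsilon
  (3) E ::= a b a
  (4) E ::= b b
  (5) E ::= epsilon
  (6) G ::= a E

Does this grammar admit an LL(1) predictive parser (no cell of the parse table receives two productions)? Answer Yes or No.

FIRST(S) = {epsilon, a}
FIRST(E) = {epsilon, a, b}
FIRST(G) = {a}
FOLLOW(S) = {$}
FOLLOW(E) = {$}
FOLLOW(G) = {$}
Each cell of M receives at most one production.

Yes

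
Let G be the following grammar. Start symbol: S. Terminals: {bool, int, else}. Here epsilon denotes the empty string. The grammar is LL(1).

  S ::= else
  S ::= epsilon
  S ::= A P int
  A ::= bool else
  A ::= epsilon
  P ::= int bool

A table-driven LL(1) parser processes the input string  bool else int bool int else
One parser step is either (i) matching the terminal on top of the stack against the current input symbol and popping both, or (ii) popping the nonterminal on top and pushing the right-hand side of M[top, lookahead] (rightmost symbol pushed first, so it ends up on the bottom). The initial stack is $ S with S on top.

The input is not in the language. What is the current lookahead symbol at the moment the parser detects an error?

else

     Stack              Input                          Action
  1  $ S                bool else int bool int else $  expand S ::= A P int
  2  $ int P A          bool else int bool int else $  expand A ::= bool else
  3  $ int P else bool  bool else int bool int else $  match bool
  4  $ int P else       else int bool int else $       match else
  5  $ int P            int bool int else $            expand P ::= int bool
  6  $ int bool int     int bool int else $            match int
  7  $ int bool         bool int else $                match bool
  8  $ int              int else $                     match int
  9  $                  else $                         error: stack empty but input remains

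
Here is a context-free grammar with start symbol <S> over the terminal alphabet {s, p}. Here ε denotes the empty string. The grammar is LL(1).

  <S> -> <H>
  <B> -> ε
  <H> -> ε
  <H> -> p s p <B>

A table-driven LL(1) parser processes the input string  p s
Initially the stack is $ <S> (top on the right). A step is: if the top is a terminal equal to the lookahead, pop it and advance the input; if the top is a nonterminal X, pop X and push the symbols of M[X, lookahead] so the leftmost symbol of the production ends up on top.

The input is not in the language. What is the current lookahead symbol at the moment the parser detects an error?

step 1: stack=$ <S>  input=p s $  — expand <S> -> <H>
step 2: stack=$ <H>  input=p s $  — expand <H> -> p s p <B>
step 3: stack=$ <B> p s p  input=p s $  — match p
step 4: stack=$ <B> p s  input=s $  — match s
step 5: stack=$ <B> p  input=$  — error: top is terminal p but lookahead is $

$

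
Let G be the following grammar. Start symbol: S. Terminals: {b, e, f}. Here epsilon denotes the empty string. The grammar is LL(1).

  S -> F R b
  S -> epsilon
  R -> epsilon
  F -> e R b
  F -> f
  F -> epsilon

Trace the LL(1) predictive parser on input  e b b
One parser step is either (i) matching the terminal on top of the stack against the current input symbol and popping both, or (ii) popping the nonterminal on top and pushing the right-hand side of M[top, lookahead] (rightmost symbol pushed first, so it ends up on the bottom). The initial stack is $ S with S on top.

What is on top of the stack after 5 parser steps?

R

     Stack        Input    Action
  1  $ S          e b b $  expand S -> F R b
  2  $ b R F      e b b $  expand F -> e R b
  3  $ b R b R e  e b b $  match e
  4  $ b R b R    b b $    expand R -> epsilon
  5  $ b R b      b b $    match b
Stack after step 5: $ b R (top = R).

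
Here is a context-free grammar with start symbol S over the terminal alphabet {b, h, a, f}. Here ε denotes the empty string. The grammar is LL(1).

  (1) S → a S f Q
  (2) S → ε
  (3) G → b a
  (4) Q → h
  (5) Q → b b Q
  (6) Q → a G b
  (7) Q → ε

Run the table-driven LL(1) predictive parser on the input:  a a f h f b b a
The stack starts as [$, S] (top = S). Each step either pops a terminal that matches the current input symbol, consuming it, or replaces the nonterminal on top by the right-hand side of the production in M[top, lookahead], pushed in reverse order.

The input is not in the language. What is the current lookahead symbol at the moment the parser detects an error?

      Stack          Input              Action
   1  $ S            a a f h f b b a $  expand S → a S f Q
   2  $ Q f S a      a a f h f b b a $  match a
   3  $ Q f S        a f h f b b a $    expand S → a S f Q
   4  $ Q f Q f S a  a f h f b b a $    match a
   5  $ Q f Q f S    f h f b b a $      expand S → ε
   6  $ Q f Q f      f h f b b a $      match f
   7  $ Q f Q        h f b b a $        expand Q → h
   8  $ Q f h        h f b b a $        match h
   9  $ Q f          f b b a $          match f
  10  $ Q            b b a $            expand Q → b b Q
  11  $ Q b b        b b a $            match b
  12  $ Q b          b a $              match b
  13  $ Q            a $                expand Q → a G b
  14  $ b G a        a $                match a
  15  $ b G          $                  error: M[G, $] is empty

$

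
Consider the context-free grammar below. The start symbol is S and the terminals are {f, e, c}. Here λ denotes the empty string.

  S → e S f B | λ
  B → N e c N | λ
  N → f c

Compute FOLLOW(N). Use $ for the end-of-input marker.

{$, e, f}

FIRST(S) = {λ, e}
FIRST(N) = {f}
FIRST(B) = {λ, f}  (via N e c N)
FOLLOW(S) includes $ since S is the start symbol.
FOLLOW(S): in S→e S f B, S is followed by f B with FIRST {f}. Thus FOLLOW(S) = {$, f}.
FOLLOW(B): in S→e S f B, the suffix after B is empty, so FOLLOW(B) ⊇ FOLLOW(S) = {$, f}. Thus FOLLOW(B) = {$, f}.
FOLLOW(N): in B→N e c N (occurrence 1), N is followed by e c N with FIRST {e}; in B→N e c N (occurrence 2), the suffix after N is empty, so FOLLOW(N) ⊇ FOLLOW(B) = {$, f}. Thus FOLLOW(N) = {$, e, f}.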